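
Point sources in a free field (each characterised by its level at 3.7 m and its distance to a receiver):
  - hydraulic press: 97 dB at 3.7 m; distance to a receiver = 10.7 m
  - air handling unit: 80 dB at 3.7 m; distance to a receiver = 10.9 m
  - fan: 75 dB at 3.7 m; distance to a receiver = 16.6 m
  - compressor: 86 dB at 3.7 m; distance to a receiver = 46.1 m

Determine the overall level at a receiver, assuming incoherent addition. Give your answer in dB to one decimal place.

Apply inverse-square spreading to bring every level to the receiver, then sum 10^(L/10).
hydraulic press: 97 − 20·log₁₀(10.7/3.7) = 97 − 9.22 = 87.78 dB.
air handling unit: 80 − 20·log₁₀(10.9/3.7) = 80 − 9.38 = 70.62 dB.
fan: 75 − 20·log₁₀(16.6/3.7) = 75 − 13.04 = 61.96 dB.
compressor: 86 − 20·log₁₀(46.1/3.7) = 86 − 21.91 = 64.09 dB.
Σ 10^(L/10) = 6.149e+08 → L_total = 10·log₁₀(6.149e+08) = 87.89 dB.

87.9 dB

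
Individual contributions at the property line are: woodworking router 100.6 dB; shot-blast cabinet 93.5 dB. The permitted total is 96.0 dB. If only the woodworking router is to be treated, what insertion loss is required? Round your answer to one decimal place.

8.2 dB

The untreated sources together contribute 10^(93.5/10) = 2.239e+09, i.e. 93.50 dB.
To meet 96.0 dB overall, the treated woodworking router may contribute at most 10^(96.0/10) − 2.239e+09 = 1.742e+09, i.e. 92.41 dB.
Required insertion loss = 100.6 − 92.41 = 8.19 dB.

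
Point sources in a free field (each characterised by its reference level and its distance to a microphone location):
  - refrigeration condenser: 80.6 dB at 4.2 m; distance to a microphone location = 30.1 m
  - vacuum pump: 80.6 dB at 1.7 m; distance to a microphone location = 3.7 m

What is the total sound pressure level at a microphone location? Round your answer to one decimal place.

74.2 dB

First find each source's level at the receiver (point-source: −20·log₁₀(r/r_ref)), then combine on an intensity basis.
refrigeration condenser: 80.6 − 20·log₁₀(30.1/4.2) = 80.6 − 17.11 = 63.49 dB.
vacuum pump: 80.6 − 20·log₁₀(3.7/1.7) = 80.6 − 6.76 = 73.84 dB.
Σ 10^(L/10) = 2.647e+07 → L_total = 10·log₁₀(2.647e+07) = 74.23 dB.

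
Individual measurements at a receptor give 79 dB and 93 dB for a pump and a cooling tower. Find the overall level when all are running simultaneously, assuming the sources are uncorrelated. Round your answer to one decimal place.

Incoherent sources combine by intensity addition: L_total = 10·log₁₀(Σ 10^(L_i/10)).
Σ 10^(L/10) = 10^(79/10) + 10^(93/10) = 2.075e+09.
L_total = 10·log₁₀(2.075e+09) = 93.17 dB.

93.2 dB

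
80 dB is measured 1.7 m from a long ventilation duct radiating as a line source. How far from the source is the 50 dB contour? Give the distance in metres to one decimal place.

The 30.0 dB drop corresponds to a distance ratio of 10^(30.0/10) for a line source.
r₂ = 1.7·10^((80−50)/10) = 1.7·10^(30.0/10) = 1700.00 m.

1700.0 m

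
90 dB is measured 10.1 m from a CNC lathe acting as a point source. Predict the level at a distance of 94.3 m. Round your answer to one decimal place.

For a point source, L₂ = L₁ − 20·log₁₀(r₂/r₁).
L₂ = 90 − 20·log₁₀(94.3/10.1) = 90 − 19.404 = 70.60 dB.

70.6 dB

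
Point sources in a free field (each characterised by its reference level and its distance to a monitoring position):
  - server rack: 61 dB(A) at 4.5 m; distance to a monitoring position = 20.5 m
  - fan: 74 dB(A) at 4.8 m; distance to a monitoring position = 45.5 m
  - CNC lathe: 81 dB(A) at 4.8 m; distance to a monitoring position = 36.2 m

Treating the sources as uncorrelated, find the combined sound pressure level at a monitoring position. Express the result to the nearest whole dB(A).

64 dB(A)

First find each source's level at the receiver (point-source: −20·log₁₀(r/r_ref)), then combine on an intensity basis.
server rack: 61 − 20·log₁₀(20.5/4.5) = 61 − 13.17 = 47.83 dB(A).
fan: 74 − 20·log₁₀(45.5/4.8) = 74 − 19.54 = 54.46 dB(A).
CNC lathe: 81 − 20·log₁₀(36.2/4.8) = 81 − 17.55 = 63.45 dB(A).
Σ 10^(L/10) = 2.554e+06 → L_total = 10·log₁₀(2.554e+06) = 64.07 dB(A).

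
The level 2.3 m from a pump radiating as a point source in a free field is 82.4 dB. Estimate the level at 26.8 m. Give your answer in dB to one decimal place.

61.1 dB

Spherical spreading from a point source gives a 20·log₁₀(r₂/r₁) drop.
L₂ = 82.4 − 20·log₁₀(26.8/2.3) = 82.4 − 21.328 = 61.07 dB.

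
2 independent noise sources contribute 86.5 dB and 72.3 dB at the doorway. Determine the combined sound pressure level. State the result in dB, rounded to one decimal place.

86.7 dB

For uncorrelated sources the intensities add, so convert each level to linear form, sum, and take 10·log₁₀ of the total.
Σ 10^(L/10) = 10^(86.5/10) + 10^(72.3/10) = 4.637e+08.
L_total = 10·log₁₀(4.637e+08) = 86.66 dB.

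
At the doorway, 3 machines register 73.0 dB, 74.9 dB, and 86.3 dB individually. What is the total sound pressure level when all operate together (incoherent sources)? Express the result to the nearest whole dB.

87 dB

For uncorrelated sources the intensities add, so convert each level to linear form, sum, and take 10·log₁₀ of the total.
Σ 10^(L/10) = 10^(73.0/10) + 10^(74.9/10) + 10^(86.3/10) = 4.774e+08.
L_total = 10·log₁₀(4.774e+08) = 86.79 dB.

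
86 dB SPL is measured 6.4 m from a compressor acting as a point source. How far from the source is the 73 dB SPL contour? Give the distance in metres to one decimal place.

28.6 m

The 13.0 dB drop corresponds to a distance ratio of 10^(13.0/20) for a point source.
r₂ = 6.4·10^((86−73)/20) = 6.4·10^(13.0/20) = 28.59 m.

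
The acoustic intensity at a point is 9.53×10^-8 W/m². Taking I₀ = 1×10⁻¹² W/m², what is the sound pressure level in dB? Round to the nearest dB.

50 dB

I/I₀ = 9.53×10^-8/10⁻¹² = 9.53×10^4, and L = 10·log₁₀(I/I₀).
L = 10·(0.9791 + 4) = 49.79 dB.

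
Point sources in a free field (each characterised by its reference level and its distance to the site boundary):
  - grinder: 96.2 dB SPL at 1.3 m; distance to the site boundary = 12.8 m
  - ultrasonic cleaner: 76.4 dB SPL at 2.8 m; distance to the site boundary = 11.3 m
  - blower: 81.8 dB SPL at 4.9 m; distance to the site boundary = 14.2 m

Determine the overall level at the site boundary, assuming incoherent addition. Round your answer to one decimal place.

First find each source's level at the receiver (point-source: −20·log₁₀(r/r_ref)), then combine on an intensity basis.
grinder: 96.2 − 20·log₁₀(12.8/1.3) = 96.2 − 19.87 = 76.33 dB SPL.
ultrasonic cleaner: 76.4 − 20·log₁₀(11.3/2.8) = 76.4 − 12.12 = 64.28 dB SPL.
blower: 81.8 − 20·log₁₀(14.2/4.9) = 81.8 − 9.24 = 72.56 dB SPL.
Σ 10^(L/10) = 6.370e+07 → L_total = 10·log₁₀(6.370e+07) = 78.04 dB SPL.

78.0 dB SPL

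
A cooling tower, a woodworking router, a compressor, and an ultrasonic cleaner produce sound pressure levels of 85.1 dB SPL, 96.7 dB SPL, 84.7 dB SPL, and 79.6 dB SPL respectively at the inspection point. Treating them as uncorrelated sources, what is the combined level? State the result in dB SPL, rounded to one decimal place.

For uncorrelated sources the intensities add, so convert each level to linear form, sum, and take 10·log₁₀ of the total.
Σ 10^(L/10) = 10^(85.1/10) + 10^(96.7/10) + 10^(84.7/10) + 10^(79.6/10) = 5.387e+09.
L_total = 10·log₁₀(5.387e+09) = 97.31 dB SPL.

97.3 dB SPL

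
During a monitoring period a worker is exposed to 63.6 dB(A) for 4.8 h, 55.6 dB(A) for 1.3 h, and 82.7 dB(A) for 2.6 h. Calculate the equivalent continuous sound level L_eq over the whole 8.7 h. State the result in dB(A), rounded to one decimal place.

Weight each interval's intensity by its duration and average over T = 8.7 h:
Σ tᵢ·10^(Lᵢ/10) = 4.8·10^(63.6/10) + 1.3·10^(55.6/10) + 2.6·10^(82.7/10) = 4.956e+08.
L_eq = 10·log₁₀(4.956e+08/8.7) = 77.56 dB(A).

77.6 dB(A)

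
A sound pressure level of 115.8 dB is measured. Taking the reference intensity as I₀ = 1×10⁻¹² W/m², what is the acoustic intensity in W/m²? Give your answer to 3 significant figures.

L = 10·log₁₀(I/I₀) ⇒ I = I₀·10^(L/10) = 10⁻¹² × 10^11.58.

0.380 W/m²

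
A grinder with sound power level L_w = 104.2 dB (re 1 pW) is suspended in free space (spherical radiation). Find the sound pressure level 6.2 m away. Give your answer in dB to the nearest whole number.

The power spreads over a sphere of area 4π·r², so L_p = L_w − 10·log₁₀(4π·r²).
4π·r² = 483.1 m², 10·log₁₀ of that is 26.840 dB.
L_p = 104.2 − 26.840 = 77.36 dB.

77 dB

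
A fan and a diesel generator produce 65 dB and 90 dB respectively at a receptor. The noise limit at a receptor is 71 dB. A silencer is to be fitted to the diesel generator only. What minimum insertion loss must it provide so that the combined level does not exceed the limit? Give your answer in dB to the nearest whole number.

20 dB

Everything except the diesel generator sums to 10^(65/10) = 3.162e+06 in linear terms, 65.00 dB.
The limit corresponds to 10^(71/10) = 1.259e+07; subtracting the fixed part leaves 9.427e+06 for the diesel generator, i.e. 69.74 dB.
Required insertion loss = 90 − 69.74 = 20.26 dB.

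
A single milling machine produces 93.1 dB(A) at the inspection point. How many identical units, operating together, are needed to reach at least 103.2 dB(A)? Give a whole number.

The shortfall is 103.2 − 93.1 = 10.1 dB, and N units add 10·log₁₀ N, so need 10·log₁₀ N ≥ 10.1.
N ≥ 10^(10.1/10) = 10.233, so N = 11.

11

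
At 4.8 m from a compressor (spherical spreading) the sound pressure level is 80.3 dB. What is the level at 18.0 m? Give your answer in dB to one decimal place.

For a point source, L₂ = L₁ − 20·log₁₀(r₂/r₁).
L₂ = 80.3 − 20·log₁₀(18.0/4.8) = 80.3 − 11.481 = 68.82 dB.

68.8 dB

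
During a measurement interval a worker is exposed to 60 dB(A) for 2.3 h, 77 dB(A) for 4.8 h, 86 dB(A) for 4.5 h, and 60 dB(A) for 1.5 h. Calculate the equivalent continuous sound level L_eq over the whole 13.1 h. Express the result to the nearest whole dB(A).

L_eq = 10·log₁₀[(1/T)·Σ tᵢ·10^(Lᵢ/10)] with T = 13.1 h.
Σ tᵢ·10^(Lᵢ/10) = 2.3·10^(60/10) + 4.8·10^(77/10) + 4.5·10^(86/10) + 1.5·10^(60/10) = 2.036e+09.
L_eq = 10·log₁₀(2.036e+09/13.1) = 81.91 dB(A).

82 dB(A)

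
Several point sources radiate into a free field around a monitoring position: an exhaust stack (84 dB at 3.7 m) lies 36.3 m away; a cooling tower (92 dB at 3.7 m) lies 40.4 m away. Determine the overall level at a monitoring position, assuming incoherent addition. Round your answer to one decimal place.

First find each source's level at the receiver (point-source: −20·log₁₀(r/r_ref)), then combine on an intensity basis.
exhaust stack: 84 − 20·log₁₀(36.3/3.7) = 84 − 19.83 = 64.17 dB.
cooling tower: 92 − 20·log₁₀(40.4/3.7) = 92 − 20.76 = 71.24 dB.
Σ 10^(L/10) = 1.590e+07 → L_total = 10·log₁₀(1.590e+07) = 72.01 dB.

72.0 dB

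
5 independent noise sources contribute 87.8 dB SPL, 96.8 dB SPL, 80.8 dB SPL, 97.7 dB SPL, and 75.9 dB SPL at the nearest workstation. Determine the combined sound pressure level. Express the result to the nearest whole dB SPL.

For uncorrelated sources the intensities add, so convert each level to linear form, sum, and take 10·log₁₀ of the total.
Σ 10^(L/10) = 10^(87.8/10) + 10^(96.8/10) + 10^(80.8/10) + 10^(97.7/10) + 10^(75.9/10) = 1.144e+10.
L_total = 10·log₁₀(1.144e+10) = 100.58 dB SPL.

101 dB SPL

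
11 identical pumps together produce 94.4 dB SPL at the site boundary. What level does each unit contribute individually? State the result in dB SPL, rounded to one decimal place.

84.0 dB SPL

For N identical incoherent sources L_total = L₁ + 10·log₁₀ N, so L₁ = 94.4 − 10·log₁₀(11) = 94.4 − 10.414.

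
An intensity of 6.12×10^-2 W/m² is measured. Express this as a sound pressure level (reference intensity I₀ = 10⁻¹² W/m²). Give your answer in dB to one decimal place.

Dividing by I₀ shifts the exponent by 12: I/I₀ = 6.12×10^10.
L = 10·(0.7868 + 10) = 107.87 dB.

107.9 dB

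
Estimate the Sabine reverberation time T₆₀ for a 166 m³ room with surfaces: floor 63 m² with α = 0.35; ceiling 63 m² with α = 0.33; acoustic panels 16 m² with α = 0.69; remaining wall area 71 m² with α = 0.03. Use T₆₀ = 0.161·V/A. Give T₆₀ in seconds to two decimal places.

Total absorption A = 63·0.35 + 63·0.33 + 16·0.69 + 71·0.03 = 56.01 m² sabins.
T₆₀ = 0.161·V/A = 0.161·166/56.01 = 0.477 s.

0.48 s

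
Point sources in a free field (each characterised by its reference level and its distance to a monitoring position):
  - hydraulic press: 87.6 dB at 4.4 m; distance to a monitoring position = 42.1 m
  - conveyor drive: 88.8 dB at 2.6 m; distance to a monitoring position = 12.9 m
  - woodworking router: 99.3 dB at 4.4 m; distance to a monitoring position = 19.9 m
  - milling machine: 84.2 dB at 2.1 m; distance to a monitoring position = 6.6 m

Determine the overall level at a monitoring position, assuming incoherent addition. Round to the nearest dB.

87 dB

First find each source's level at the receiver (point-source: −20·log₁₀(r/r_ref)), then combine on an intensity basis.
hydraulic press: 87.6 − 20·log₁₀(42.1/4.4) = 87.6 − 19.62 = 67.98 dB.
conveyor drive: 88.8 − 20·log₁₀(12.9/2.6) = 88.8 − 13.91 = 74.89 dB.
woodworking router: 99.3 − 20·log₁₀(19.9/4.4) = 99.3 − 13.11 = 86.19 dB.
milling machine: 84.2 − 20·log₁₀(6.6/2.1) = 84.2 − 9.95 = 74.25 dB.
Σ 10^(L/10) = 4.798e+08 → L_total = 10·log₁₀(4.798e+08) = 86.81 dB.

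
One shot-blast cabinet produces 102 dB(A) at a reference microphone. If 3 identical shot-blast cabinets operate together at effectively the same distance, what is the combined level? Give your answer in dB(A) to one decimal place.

N identical incoherent sources raise the level by 10·log₁₀ N.
L_total = 102 + 10·log₁₀(3) = 102 + 4.771 = 106.77 dB(A).

106.8 dB(A)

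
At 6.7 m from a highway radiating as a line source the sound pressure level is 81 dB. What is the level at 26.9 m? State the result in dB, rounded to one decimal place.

75.0 dB

Line-source attenuation: ΔL = 10·log₁₀(r₂/r₁) = 10·log₁₀(26.9/6.7) = 6.037 dB.
L₂ = 81 − 10·log₁₀(26.9/6.7) = 81 − 6.037 = 74.96 dB.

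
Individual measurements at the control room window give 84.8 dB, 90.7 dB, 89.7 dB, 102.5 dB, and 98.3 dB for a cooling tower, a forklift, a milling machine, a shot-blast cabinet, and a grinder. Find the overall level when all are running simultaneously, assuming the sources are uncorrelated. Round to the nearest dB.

Incoherent sources combine by intensity addition: L_total = 10·log₁₀(Σ 10^(L_i/10)).
Σ 10^(L/10) = 10^(84.8/10) + 10^(90.7/10) + 10^(89.7/10) + 10^(102.5/10) + 10^(98.3/10) = 2.695e+10.
L_total = 10·log₁₀(2.695e+10) = 104.31 dB.

104 dB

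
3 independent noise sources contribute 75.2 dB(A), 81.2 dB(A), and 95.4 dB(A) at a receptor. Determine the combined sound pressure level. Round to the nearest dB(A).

96 dB(A)

Incoherent sources combine by intensity addition: L_total = 10·log₁₀(Σ 10^(L_i/10)).
Σ 10^(L/10) = 10^(75.2/10) + 10^(81.2/10) + 10^(95.4/10) = 3.632e+09.
L_total = 10·log₁₀(3.632e+09) = 95.60 dB(A).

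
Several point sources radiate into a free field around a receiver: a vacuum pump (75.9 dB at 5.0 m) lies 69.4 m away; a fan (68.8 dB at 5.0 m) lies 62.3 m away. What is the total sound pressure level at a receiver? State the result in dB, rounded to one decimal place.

54.0 dB

Propagate each source to the receiver with L = L_ref − 20·log₁₀(r/r_ref), then add intensities.
vacuum pump: 75.9 − 20·log₁₀(69.4/5.0) = 75.9 − 22.85 = 53.05 dB.
fan: 68.8 − 20·log₁₀(62.3/5.0) = 68.8 − 21.91 = 46.89 dB.
Σ 10^(L/10) = 2.508e+05 → L_total = 10·log₁₀(2.508e+05) = 53.99 dB.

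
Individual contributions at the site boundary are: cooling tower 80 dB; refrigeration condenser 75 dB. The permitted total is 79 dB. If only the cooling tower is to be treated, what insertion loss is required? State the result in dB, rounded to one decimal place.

3.2 dB

The untreated sources together contribute 10^(75/10) = 3.162e+07, i.e. 75.00 dB.
The limit corresponds to 10^(79/10) = 7.943e+07; subtracting the fixed part leaves 4.781e+07 for the cooling tower, i.e. 76.80 dB.
So the cooling tower must be reduced from 80 to 76.80 dB: IL = 3.20 dB.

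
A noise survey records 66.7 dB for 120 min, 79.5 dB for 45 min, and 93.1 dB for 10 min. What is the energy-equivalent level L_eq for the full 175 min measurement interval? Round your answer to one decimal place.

The energy average is taken in the linear domain: L_eq = 10·log₁₀[(Σ tᵢ·10^(Lᵢ/10))/T], T = 175 min.
Σ tᵢ·10^(Lᵢ/10) = 120·10^(66.7/10) + 45·10^(79.5/10) + 10·10^(93.1/10) = 2.499e+10.
L_eq = 10·log₁₀(2.499e+10/175) = 81.55 dB.

81.5 dB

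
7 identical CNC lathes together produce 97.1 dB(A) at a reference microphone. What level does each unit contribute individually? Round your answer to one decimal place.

88.6 dB(A)

7 equal contributions raise the level by 10·log₁₀ 7 = 8.451 dB, so each unit alone gives 97.1 − 8.451.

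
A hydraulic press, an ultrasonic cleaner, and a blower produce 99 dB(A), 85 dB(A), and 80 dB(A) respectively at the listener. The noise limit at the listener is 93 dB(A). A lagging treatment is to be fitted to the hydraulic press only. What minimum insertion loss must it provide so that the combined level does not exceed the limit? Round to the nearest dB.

Fixed contribution from the other sources: Σ 10^(L/10) = 10^(85/10) + 10^(80/10) = 4.162e+08 (86.19 dB(A)).
To meet 93 dB(A) overall, the treated hydraulic press may contribute at most 10^(93/10) − 4.162e+08 = 1.579e+09, i.e. 91.98 dB(A).
So the hydraulic press must be reduced from 99 to 91.98 dB(A): IL = 7.02 dB.

7 dB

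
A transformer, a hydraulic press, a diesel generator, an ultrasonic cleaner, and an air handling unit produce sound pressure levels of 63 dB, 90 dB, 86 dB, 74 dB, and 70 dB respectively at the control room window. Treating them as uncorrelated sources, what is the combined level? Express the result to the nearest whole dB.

Incoherent sources combine by intensity addition: L_total = 10·log₁₀(Σ 10^(L_i/10)).
Σ 10^(L/10) = 10^(63/10) + 10^(90/10) + 10^(86/10) + 10^(74/10) + 10^(70/10) = 1.435e+09.
L_total = 10·log₁₀(1.435e+09) = 91.57 dB.

92 dB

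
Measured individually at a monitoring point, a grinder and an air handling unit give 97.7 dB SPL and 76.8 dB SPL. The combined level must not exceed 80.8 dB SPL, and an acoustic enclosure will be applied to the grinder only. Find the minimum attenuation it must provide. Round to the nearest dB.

19 dB

The untreated sources together contribute 10^(76.8/10) = 4.786e+07, i.e. 76.80 dB SPL.
To meet 80.8 dB SPL overall, the treated grinder may contribute at most 10^(80.8/10) − 4.786e+07 = 7.236e+07, i.e. 78.60 dB SPL.
Required insertion loss = 97.7 − 78.60 = 19.10 dB.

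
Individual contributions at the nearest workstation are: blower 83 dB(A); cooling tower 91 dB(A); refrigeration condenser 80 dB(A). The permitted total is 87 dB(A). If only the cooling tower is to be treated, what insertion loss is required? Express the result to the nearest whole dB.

8 dB

The untreated sources together contribute 10^(83/10) + 10^(80/10) = 2.995e+08, i.e. 84.76 dB(A).
To meet 87 dB(A) overall, the treated cooling tower may contribute at most 10^(87/10) − 2.995e+08 = 2.017e+08, i.e. 83.05 dB(A).
So the cooling tower must be reduced from 91 to 83.05 dB(A): IL = 7.95 dB.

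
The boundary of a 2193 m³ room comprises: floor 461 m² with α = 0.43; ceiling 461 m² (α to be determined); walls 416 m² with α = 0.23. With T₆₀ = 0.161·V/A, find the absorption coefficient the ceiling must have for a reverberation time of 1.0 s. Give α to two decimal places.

0.13

Required total absorption A = 0.161·2193/1.0 = 353.07 m².
Absorption from the other surfaces = 461·0.43 + 416·0.23 = 293.91 m², so the ceiling must supply 59.16 m² over 461 m².
α = 59.16/461 = 0.128.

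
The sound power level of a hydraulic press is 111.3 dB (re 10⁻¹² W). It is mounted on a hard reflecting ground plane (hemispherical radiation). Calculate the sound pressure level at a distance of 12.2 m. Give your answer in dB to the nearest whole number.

L_p = L_w − 10·log₁₀(2π·r²) with r = 12.2 m.
2π·r² = 935.2 m², 10·log₁₀ of that is 29.709 dB.
L_p = 111.3 − 29.709 = 81.59 dB.

82 dB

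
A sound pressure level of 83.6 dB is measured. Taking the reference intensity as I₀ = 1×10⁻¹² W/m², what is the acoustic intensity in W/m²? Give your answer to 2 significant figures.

I = I₀·10^(L/10) = 10⁻¹² × 10^(83.6/10) = 10^(-3.640).

0.00023 W/m²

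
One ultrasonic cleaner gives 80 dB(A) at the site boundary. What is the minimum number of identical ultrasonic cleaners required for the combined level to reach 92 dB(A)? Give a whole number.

Need L₁ + 10·log₁₀ N ≥ 92, i.e. log₁₀ N ≥ 1.20.
N ≥ 10^(12.0/10) = 15.849, so N = 16.

16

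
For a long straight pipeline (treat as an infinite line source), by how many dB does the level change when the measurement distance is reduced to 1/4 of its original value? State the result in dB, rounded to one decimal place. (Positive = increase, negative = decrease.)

+6.0 dB

Line-source spreading: ΔL = −10·log₁₀(r₂/r₁).
ΔL = −10·log₁₀(0.25) = +6.02 dB.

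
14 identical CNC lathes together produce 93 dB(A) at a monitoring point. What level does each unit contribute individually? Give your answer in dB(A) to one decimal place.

81.5 dB(A)

14 equal contributions raise the level by 10·log₁₀ 14 = 11.461 dB, so each unit alone gives 93 − 11.461.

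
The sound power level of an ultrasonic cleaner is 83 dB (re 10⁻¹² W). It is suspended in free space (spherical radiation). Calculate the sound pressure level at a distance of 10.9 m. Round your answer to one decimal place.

51.3 dB

The power spreads over a sphere of area 4π·r², so L_p = L_w − 10·log₁₀(4π·r²).
4π·r² = 1493 m², 10·log₁₀ of that is 31.741 dB.
L_p = 83 − 31.741 = 51.26 dB.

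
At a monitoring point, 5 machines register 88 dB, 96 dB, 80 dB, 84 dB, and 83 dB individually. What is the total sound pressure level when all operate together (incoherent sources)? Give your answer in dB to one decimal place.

For uncorrelated sources the intensities add, so convert each level to linear form, sum, and take 10·log₁₀ of the total.
Σ 10^(L/10) = 10^(88/10) + 10^(96/10) + 10^(80/10) + 10^(84/10) + 10^(83/10) = 5.163e+09.
L_total = 10·log₁₀(5.163e+09) = 97.13 dB.

97.1 dB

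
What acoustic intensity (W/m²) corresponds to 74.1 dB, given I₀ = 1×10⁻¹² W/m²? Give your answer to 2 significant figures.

I = I₀·10^(L/10) = 10⁻¹² × 10^(74.1/10) = 10^(-4.590).

2.6e-05 W/m²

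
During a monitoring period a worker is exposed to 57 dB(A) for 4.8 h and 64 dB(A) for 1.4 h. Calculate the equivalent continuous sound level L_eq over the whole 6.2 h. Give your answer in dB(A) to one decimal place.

L_eq = 10·log₁₀[(1/T)·Σ tᵢ·10^(Lᵢ/10)] with T = 6.2 h.
Σ tᵢ·10^(Lᵢ/10) = 4.8·10^(57/10) + 1.4·10^(64/10) = 5.922e+06.
L_eq = 10·log₁₀(5.922e+06/6.2) = 59.80 dB(A).

59.8 dB(A)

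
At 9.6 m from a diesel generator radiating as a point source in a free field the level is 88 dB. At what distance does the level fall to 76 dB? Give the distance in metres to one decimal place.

38.2 m

For a point source L₁ − L₂ = 20·log₁₀(r₂/r₁), so r₂ = r₁·10^((L₁−L₂)/20).
r₂ = 9.6·10^((88−76)/20) = 9.6·10^(12.0/20) = 38.22 m.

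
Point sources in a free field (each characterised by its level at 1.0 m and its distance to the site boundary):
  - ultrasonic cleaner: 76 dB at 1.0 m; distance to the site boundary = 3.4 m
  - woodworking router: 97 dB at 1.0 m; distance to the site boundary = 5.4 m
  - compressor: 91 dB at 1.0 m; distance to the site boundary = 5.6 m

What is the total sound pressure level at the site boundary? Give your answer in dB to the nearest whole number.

Apply inverse-square spreading to bring every level to the receiver, then sum 10^(L/10).
ultrasonic cleaner: 76 − 20·log₁₀(3.4/1.0) = 76 − 10.63 = 65.37 dB.
woodworking router: 97 − 20·log₁₀(5.4/1.0) = 97 − 14.65 = 82.35 dB.
compressor: 91 − 20·log₁₀(5.6/1.0) = 91 − 14.96 = 76.04 dB.
Σ 10^(L/10) = 2.155e+08 → L_total = 10·log₁₀(2.155e+08) = 83.33 dB.

83 dB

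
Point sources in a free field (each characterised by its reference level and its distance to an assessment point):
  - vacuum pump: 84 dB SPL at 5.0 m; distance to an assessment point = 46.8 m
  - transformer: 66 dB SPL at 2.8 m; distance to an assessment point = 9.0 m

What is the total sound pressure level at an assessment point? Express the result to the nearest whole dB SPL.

65 dB SPL

Apply inverse-square spreading to bring every level to the receiver, then sum 10^(L/10).
vacuum pump: 84 − 20·log₁₀(46.8/5.0) = 84 − 19.43 = 64.57 dB SPL.
transformer: 66 − 20·log₁₀(9.0/2.8) = 66 − 10.14 = 55.86 dB SPL.
Σ 10^(L/10) = 3.252e+06 → L_total = 10·log₁₀(3.252e+06) = 65.12 dB SPL.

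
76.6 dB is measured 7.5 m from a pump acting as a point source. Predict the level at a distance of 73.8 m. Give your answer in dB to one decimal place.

56.7 dB

Point-source attenuation: ΔL = 20·log₁₀(r₂/r₁) = 20·log₁₀(73.8/7.5) = 19.860 dB.
L₂ = 76.6 − 20·log₁₀(73.8/7.5) = 76.6 − 19.860 = 56.74 dB.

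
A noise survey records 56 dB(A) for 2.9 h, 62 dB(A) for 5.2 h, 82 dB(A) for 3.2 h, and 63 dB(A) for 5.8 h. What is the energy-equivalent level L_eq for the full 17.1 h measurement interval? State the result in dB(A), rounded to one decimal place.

74.9 dB(A)

The energy average is taken in the linear domain: L_eq = 10·log₁₀[(Σ tᵢ·10^(Lᵢ/10))/T], T = 17.1 h.
Σ tᵢ·10^(Lᵢ/10) = 2.9·10^(56/10) + 5.2·10^(62/10) + 3.2·10^(82/10) + 5.8·10^(63/10) = 5.281e+08.
L_eq = 10·log₁₀(5.281e+08/17.1) = 74.90 dB(A).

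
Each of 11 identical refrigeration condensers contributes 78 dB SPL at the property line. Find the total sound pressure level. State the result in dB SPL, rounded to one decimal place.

88.4 dB SPL

With 11 equal, uncorrelated contributions the intensity is 11× that of one unit, giving a rise of 10·log₁₀ 11.
L_total = 78 + 10·log₁₀(11) = 78 + 10.414 = 88.41 dB SPL.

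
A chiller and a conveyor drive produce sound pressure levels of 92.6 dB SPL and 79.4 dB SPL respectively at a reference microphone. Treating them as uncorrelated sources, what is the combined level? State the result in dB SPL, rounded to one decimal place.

92.8 dB SPL

For uncorrelated sources the intensities add, so convert each level to linear form, sum, and take 10·log₁₀ of the total.
Σ 10^(L/10) = 10^(92.6/10) + 10^(79.4/10) = 1.907e+09.
L_total = 10·log₁₀(1.907e+09) = 92.80 dB SPL.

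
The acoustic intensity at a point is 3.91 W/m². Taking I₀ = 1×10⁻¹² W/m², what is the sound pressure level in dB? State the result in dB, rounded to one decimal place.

Dividing by I₀ shifts the exponent by 12: I/I₀ = 3.91×10^12.
L = 10·(0.5922 + 12) = 125.92 dB.

125.9 dB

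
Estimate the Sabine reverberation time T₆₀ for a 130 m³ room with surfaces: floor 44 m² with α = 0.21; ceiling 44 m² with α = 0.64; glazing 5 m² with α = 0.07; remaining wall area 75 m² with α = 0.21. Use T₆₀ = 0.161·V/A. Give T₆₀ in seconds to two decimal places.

0.39 s

A = Σ Sᵢαᵢ = 44·0.21 + 44·0.64 + 5·0.07 + 75·0.21 = 53.50 m².
T₆₀ = 0.161 × 130 / 53.50 = 0.391 s.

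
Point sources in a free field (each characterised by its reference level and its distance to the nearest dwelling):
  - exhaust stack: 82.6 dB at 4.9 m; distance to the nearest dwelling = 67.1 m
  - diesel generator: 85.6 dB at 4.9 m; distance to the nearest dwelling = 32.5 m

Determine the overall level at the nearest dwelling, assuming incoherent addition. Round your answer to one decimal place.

69.6 dB

Apply inverse-square spreading to bring every level to the receiver, then sum 10^(L/10).
exhaust stack: 82.6 − 20·log₁₀(67.1/4.9) = 82.6 − 22.73 = 59.87 dB.
diesel generator: 85.6 − 20·log₁₀(32.5/4.9) = 85.6 − 16.43 = 69.17 dB.
Σ 10^(L/10) = 9.224e+06 → L_total = 10·log₁₀(9.224e+06) = 69.65 dB.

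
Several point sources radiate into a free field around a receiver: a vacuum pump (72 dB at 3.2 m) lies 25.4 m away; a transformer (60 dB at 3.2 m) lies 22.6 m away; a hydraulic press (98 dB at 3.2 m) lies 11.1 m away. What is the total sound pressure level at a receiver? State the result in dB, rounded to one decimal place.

87.2 dB

First find each source's level at the receiver (point-source: −20·log₁₀(r/r_ref)), then combine on an intensity basis.
vacuum pump: 72 − 20·log₁₀(25.4/3.2) = 72 − 17.99 = 54.01 dB.
transformer: 60 − 20·log₁₀(22.6/3.2) = 60 − 16.98 = 43.02 dB.
hydraulic press: 98 − 20·log₁₀(11.1/3.2) = 98 − 10.80 = 87.20 dB.
Σ 10^(L/10) = 5.247e+08 → L_total = 10·log₁₀(5.247e+08) = 87.20 dB.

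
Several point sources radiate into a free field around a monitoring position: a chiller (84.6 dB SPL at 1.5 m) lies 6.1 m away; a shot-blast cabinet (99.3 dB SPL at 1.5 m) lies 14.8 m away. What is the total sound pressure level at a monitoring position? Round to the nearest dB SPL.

80 dB SPL

Apply inverse-square spreading to bring every level to the receiver, then sum 10^(L/10).
chiller: 84.6 − 20·log₁₀(6.1/1.5) = 84.6 − 12.18 = 72.42 dB SPL.
shot-blast cabinet: 99.3 − 20·log₁₀(14.8/1.5) = 99.3 − 19.88 = 79.42 dB SPL.
Σ 10^(L/10) = 1.049e+08 → L_total = 10·log₁₀(1.049e+08) = 80.21 dB SPL.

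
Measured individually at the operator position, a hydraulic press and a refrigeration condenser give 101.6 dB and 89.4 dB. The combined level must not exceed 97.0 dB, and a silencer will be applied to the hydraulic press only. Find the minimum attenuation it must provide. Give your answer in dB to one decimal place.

5.4 dB

Fixed contribution from the other source: Σ 10^(L/10) = 10^(89.4/10) = 8.710e+08 (89.40 dB).
The limit corresponds to 10^(97.0/10) = 5.012e+09; subtracting the fixed part leaves 4.141e+09 for the hydraulic press, i.e. 96.17 dB.
So the hydraulic press must be reduced from 101.6 to 96.17 dB: IL = 5.43 dB.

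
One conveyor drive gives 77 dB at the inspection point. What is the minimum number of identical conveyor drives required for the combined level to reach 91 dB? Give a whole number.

26

The shortfall is 91 − 77 = 14.0 dB, and N units add 10·log₁₀ N, so need 10·log₁₀ N ≥ 14.0.
N ≥ 10^(14.0/10) = 25.119, so N = 26.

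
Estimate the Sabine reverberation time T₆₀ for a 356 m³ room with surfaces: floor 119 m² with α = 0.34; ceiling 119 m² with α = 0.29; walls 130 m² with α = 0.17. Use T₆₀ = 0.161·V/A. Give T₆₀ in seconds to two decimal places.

Summing Sᵢαᵢ: 119·0.34 + 119·0.29 + 130·0.17 = 97.07 m².
T₆₀ = 0.161·V/A = 0.161·356/97.07 = 0.590 s.

0.59 s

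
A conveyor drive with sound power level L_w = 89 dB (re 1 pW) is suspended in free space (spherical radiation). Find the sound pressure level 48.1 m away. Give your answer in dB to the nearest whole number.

44 dB

L_p = L_w − 10·log₁₀(4π·r²) with r = 48.1 m.
4π·r² = 2.907e+04 m², 10·log₁₀ of that is 44.635 dB.
L_p = 89 − 44.635 = 44.36 dB.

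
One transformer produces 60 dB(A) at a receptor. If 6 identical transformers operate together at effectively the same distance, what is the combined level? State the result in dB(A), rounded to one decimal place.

With 6 equal, uncorrelated contributions the intensity is 6× that of one unit, giving a rise of 10·log₁₀ 6.
L_total = 60 + 10·log₁₀(6) = 60 + 7.782 = 67.78 dB(A).

67.8 dB(A)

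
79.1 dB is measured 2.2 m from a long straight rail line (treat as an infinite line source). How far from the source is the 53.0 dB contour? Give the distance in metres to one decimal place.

896.2 m

For a line source L₁ − L₂ = 10·log₁₀(r₂/r₁), so r₂ = r₁·10^((L₁−L₂)/10).
r₂ = 2.2·10^((79.1−53.0)/10) = 2.2·10^(26.1/10) = 896.24 m.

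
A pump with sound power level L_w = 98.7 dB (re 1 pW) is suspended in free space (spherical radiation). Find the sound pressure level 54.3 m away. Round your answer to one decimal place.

Free-field spherical radiation: L_p = L_w − 10·log₁₀(4π·r²), r = 54.3 m.
4π·r² = 3.705e+04 m², 10·log₁₀ of that is 45.688 dB.
L_p = 98.7 − 45.688 = 53.01 dB.

53.0 dB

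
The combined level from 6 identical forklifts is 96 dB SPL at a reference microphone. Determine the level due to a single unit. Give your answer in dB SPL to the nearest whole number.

6 equal contributions raise the level by 10·log₁₀ 6 = 7.782 dB, so each unit alone gives 96 − 7.782.

88 dB SPL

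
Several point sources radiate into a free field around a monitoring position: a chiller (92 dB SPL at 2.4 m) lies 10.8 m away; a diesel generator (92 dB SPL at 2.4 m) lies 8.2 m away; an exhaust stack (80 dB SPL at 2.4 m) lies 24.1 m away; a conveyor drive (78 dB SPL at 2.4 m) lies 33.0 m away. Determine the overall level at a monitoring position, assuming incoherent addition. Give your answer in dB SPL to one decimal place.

Apply inverse-square spreading to bring every level to the receiver, then sum 10^(L/10).
chiller: 92 − 20·log₁₀(10.8/2.4) = 92 − 13.06 = 78.94 dB SPL.
diesel generator: 92 − 20·log₁₀(8.2/2.4) = 92 − 10.67 = 81.33 dB SPL.
exhaust stack: 80 − 20·log₁₀(24.1/2.4) = 80 − 20.04 = 59.96 dB SPL.
conveyor drive: 78 − 20·log₁₀(33.0/2.4) = 78 − 22.77 = 55.23 dB SPL.
Σ 10^(L/10) = 2.154e+08 → L_total = 10·log₁₀(2.154e+08) = 83.33 dB SPL.

83.3 dB SPL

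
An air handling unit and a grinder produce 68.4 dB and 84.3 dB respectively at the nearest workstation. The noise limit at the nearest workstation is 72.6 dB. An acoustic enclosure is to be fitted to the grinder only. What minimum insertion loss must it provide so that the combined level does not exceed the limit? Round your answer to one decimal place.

Fixed contribution from the other source: Σ 10^(L/10) = 10^(68.4/10) = 6.918e+06 (68.40 dB).
The limit corresponds to 10^(72.6/10) = 1.820e+07; subtracting the fixed part leaves 1.128e+07 for the grinder, i.e. 70.52 dB.
So the grinder must be reduced from 84.3 to 70.52 dB: IL = 13.78 dB.

13.8 dB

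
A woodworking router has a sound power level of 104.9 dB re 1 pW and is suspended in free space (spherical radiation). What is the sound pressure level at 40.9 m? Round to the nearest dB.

Free-field spherical radiation: L_p = L_w − 10·log₁₀(4π·r²), r = 40.9 m.
4π·r² = 2.102e+04 m², 10·log₁₀ of that is 43.227 dB.
L_p = 104.9 − 43.227 = 61.67 dB.

62 dB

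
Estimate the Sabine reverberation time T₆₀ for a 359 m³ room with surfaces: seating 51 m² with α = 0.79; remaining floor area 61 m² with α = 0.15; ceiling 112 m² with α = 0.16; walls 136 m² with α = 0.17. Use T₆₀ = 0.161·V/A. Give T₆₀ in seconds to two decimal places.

0.64 s

Total absorption A = 51·0.79 + 61·0.15 + 112·0.16 + 136·0.17 = 90.48 m² sabins.
T₆₀ = 0.161 × 359 / 90.48 = 0.639 s.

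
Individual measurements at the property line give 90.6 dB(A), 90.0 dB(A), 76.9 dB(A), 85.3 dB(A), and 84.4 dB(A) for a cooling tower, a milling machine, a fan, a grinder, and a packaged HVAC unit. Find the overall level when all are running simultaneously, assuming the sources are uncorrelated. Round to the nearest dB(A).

94 dB(A)

Incoherent sources combine by intensity addition: L_total = 10·log₁₀(Σ 10^(L_i/10)).
Σ 10^(L/10) = 10^(90.6/10) + 10^(90.0/10) + 10^(76.9/10) + 10^(85.3/10) + 10^(84.4/10) = 2.811e+09.
L_total = 10·log₁₀(2.811e+09) = 94.49 dB(A).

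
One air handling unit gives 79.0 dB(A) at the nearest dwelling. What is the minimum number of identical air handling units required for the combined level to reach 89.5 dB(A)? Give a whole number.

12

N identical sources give L₁ + 10·log₁₀ N, so require 10·log₁₀ N ≥ 89.5 − 79.0 = 10.5 dB.
N ≥ 10^(10.5/10) = 11.220, so N = 12.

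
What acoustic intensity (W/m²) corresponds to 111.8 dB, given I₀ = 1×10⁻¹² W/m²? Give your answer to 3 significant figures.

0.151 W/m²

I = I₀·10^(L/10) = 10⁻¹² × 10^(111.8/10) = 10^(-0.820).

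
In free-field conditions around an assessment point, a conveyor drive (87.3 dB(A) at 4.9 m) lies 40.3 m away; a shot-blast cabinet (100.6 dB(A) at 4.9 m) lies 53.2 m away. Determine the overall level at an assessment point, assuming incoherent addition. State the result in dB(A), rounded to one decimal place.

80.2 dB(A)

Propagate each source to the receiver with L = L_ref − 20·log₁₀(r/r_ref), then add intensities.
conveyor drive: 87.3 − 20·log₁₀(40.3/4.9) = 87.3 − 18.30 = 69.00 dB(A).
shot-blast cabinet: 100.6 − 20·log₁₀(53.2/4.9) = 100.6 − 20.71 = 79.89 dB(A).
Σ 10^(L/10) = 1.053e+08 → L_total = 10·log₁₀(1.053e+08) = 80.23 dB(A).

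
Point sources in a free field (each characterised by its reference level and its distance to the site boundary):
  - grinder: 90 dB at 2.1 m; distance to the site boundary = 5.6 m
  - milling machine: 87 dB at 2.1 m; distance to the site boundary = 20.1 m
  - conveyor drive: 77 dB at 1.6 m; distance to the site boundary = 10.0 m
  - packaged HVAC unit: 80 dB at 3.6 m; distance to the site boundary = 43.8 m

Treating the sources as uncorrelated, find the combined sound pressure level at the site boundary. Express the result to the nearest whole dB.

82 dB

Apply inverse-square spreading to bring every level to the receiver, then sum 10^(L/10).
grinder: 90 − 20·log₁₀(5.6/2.1) = 90 − 8.52 = 81.48 dB.
milling machine: 87 − 20·log₁₀(20.1/2.1) = 87 − 19.62 = 67.38 dB.
conveyor drive: 77 − 20·log₁₀(10.0/1.6) = 77 − 15.92 = 61.08 dB.
packaged HVAC unit: 80 − 20·log₁₀(43.8/3.6) = 80 − 21.70 = 58.30 dB.
Σ 10^(L/10) = 1.481e+08 → L_total = 10·log₁₀(1.481e+08) = 81.70 dB.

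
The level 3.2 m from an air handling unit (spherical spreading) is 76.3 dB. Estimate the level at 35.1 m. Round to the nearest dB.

For a point source, L₂ = L₁ − 20·log₁₀(r₂/r₁).
L₂ = 76.3 − 20·log₁₀(35.1/3.2) = 76.3 − 20.803 = 55.50 dB.

55 dB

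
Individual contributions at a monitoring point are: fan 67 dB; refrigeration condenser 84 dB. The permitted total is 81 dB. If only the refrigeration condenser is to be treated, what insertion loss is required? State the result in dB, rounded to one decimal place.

The untreated sources together contribute 10^(67/10) = 5.012e+06, i.e. 67.00 dB.
The limit corresponds to 10^(81/10) = 1.259e+08; subtracting the fixed part leaves 1.209e+08 for the refrigeration condenser, i.e. 80.82 dB.
So the refrigeration condenser must be reduced from 84 to 80.82 dB: IL = 3.18 dB.

3.2 dB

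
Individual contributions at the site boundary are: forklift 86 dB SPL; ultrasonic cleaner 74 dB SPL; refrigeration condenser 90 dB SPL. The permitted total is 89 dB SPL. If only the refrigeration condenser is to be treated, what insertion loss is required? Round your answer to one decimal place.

4.3 dB

The untreated sources together contribute 10^(86/10) + 10^(74/10) = 4.232e+08, i.e. 86.27 dB SPL.
To meet 89 dB SPL overall, the treated refrigeration condenser may contribute at most 10^(89/10) − 4.232e+08 = 3.711e+08, i.e. 85.69 dB SPL.
So the refrigeration condenser must be reduced from 90 to 85.69 dB SPL: IL = 4.31 dB.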